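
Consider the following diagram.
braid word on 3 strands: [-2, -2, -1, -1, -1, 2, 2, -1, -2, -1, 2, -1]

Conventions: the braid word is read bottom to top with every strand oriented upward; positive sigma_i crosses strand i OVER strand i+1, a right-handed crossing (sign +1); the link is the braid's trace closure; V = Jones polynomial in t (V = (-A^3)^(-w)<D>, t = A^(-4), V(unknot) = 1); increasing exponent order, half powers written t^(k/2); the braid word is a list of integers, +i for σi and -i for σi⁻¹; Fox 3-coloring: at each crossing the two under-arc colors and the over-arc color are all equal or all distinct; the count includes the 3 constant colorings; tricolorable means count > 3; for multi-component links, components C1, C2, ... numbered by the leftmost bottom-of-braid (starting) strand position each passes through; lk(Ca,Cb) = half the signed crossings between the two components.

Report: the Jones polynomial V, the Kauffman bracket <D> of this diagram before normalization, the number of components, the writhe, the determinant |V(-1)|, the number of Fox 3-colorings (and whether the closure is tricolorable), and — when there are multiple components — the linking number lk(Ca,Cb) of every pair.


V(t) = -t^-9 + 2t^-8 - 3t^-7 + 3t^-6 - 3t^-5 + 3t^-4 - t^-3 + t^-2
bracket: A^-10 - A^-6 + 3A^-2 - 3A^2 + 3A^6 - 3A^10 + 2A^14 - A^18, w = -6
1 component, writhe -6, over 12 crossings
det 17, colorings 3 of 3^12 — not tricolorable
observation: the span of V is 7, forcing >= 7 crossings in any diagram


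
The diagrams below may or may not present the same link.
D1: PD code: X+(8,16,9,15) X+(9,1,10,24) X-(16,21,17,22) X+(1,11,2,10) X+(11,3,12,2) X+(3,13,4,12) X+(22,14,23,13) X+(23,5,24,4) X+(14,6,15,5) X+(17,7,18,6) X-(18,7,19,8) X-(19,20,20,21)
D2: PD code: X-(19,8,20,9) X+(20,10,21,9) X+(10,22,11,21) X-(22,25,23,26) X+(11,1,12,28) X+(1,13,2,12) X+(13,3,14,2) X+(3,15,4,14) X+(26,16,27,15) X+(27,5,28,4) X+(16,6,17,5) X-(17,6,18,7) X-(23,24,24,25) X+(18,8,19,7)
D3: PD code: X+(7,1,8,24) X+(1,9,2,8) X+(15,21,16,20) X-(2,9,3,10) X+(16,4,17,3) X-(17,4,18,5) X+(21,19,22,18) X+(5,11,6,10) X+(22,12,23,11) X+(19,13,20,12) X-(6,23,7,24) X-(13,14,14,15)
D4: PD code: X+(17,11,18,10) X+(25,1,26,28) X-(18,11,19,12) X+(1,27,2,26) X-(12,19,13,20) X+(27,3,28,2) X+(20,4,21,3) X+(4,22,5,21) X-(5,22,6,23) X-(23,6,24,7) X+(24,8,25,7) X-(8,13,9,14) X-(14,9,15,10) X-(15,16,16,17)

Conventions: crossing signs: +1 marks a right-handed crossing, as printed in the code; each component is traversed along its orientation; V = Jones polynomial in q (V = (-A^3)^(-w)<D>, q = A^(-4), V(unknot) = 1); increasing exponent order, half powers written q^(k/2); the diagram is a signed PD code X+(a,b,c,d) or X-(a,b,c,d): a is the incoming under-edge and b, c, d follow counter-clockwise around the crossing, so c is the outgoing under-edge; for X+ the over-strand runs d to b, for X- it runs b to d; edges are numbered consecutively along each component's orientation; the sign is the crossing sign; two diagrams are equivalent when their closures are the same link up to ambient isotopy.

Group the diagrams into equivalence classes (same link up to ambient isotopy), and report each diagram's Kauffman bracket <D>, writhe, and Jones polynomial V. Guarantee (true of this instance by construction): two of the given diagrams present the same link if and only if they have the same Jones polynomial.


classes: {D1, D2} | {D3} | {D4}
V(D1) = q^3 + q^5 - q^6 + q^7 - q^8 + q^9 - q^10  [12 crossings, <D> = -A^-22 + A^-18 - A^-14 + A^-10 - A^-6 + A^-2 + A^6, w = +6]
V(D2) = q^3 + q^5 - q^6 + q^7 - q^8 + q^9 - q^10  [14 crossings, <D> = -A^-22 + A^-18 - A^-14 + A^-10 - A^-6 + A^-2 + A^6, w = +6]
V(D3) = q + q^3 - q^4  (w +4, c 12, <D> = -A^-4 + 1 + A^8)
V(D4) = -q^-3 + q^-2 - q^-1 + 3 - q + q^2 - q^3  (w 0, c 14, <D> = -A^-12 + A^-8 - A^-4 + 3 - A^4 + A^8 - A^12)
note: V(q) takes 3 values over 4 diagrams, fixing the grouping


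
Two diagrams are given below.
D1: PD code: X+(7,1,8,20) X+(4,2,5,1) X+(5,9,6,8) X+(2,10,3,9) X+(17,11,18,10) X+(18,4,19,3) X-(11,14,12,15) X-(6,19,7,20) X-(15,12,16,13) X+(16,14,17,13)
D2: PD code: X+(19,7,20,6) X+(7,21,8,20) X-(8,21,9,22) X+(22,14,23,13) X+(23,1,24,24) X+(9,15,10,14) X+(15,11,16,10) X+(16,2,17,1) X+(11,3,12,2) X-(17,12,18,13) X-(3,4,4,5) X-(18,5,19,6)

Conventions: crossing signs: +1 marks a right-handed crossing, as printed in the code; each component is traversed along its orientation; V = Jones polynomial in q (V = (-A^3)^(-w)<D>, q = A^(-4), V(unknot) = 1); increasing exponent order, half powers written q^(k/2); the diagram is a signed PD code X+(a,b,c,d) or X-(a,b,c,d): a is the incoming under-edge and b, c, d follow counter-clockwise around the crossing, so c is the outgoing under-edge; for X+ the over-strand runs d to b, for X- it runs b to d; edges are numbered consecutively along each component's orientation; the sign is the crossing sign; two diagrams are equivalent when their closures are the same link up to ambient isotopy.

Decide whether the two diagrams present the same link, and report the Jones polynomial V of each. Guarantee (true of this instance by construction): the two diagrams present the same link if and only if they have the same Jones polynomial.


same link: yes
V(D1) = q + q^3 - q^4  [10 crossings, <D> = -A^-4 + 1 + A^8, w = +4]
D2 (bracket -A^-4 + 1 + A^8; 12 crossings at w = +4): V = q + q^3 - q^4
note: from 10 to 12 crossings by R-moves: one link, two diagrams


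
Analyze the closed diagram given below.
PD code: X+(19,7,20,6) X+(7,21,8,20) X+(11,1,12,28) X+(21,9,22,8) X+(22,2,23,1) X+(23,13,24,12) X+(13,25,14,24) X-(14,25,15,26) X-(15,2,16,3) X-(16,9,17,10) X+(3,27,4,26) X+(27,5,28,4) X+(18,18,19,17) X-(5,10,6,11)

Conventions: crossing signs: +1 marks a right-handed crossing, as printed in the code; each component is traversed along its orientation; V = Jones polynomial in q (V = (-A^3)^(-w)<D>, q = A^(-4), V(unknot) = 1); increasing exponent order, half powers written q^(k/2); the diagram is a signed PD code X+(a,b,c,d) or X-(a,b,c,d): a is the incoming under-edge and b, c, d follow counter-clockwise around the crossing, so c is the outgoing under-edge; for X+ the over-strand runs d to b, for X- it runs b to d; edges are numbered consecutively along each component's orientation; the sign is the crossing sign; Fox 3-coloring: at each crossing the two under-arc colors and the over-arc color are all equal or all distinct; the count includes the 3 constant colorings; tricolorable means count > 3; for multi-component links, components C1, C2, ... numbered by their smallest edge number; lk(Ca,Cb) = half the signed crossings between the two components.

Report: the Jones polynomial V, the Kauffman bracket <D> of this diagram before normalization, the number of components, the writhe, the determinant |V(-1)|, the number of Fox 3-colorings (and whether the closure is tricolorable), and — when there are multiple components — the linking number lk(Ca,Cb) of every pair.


Jones polynomial: V(q) = q^2 + 2q^4 - 2q^5 + q^6 - 2q^7 + q^8
<D> = A^-14 - 2A^-10 + A^-6 - 2A^-2 + 2A^2 + A^10; writhe +6
components 1, writhe +6 (14 crossings)
3-colorings: 27 of 3^14, det 9 — tricolorable
note: |V(-1)| = 9: so tricolorable, since 3 divides 9


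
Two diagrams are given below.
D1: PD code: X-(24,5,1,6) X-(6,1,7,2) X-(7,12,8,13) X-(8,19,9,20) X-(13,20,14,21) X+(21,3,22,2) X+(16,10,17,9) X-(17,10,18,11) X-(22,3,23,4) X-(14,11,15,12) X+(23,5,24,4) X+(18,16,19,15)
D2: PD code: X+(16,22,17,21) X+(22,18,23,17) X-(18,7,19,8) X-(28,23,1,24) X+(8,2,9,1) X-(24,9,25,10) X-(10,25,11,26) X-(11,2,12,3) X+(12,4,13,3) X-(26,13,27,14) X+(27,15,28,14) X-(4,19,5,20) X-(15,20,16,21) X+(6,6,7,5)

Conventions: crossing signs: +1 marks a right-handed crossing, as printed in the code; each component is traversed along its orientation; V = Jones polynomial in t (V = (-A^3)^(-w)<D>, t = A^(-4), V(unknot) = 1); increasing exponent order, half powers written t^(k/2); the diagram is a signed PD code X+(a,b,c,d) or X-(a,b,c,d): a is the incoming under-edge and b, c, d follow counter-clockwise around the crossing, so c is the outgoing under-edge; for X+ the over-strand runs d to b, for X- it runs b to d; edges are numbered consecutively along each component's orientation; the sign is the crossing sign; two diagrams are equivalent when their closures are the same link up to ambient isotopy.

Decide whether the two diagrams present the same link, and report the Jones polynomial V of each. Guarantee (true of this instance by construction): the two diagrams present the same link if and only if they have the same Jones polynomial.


equivalent: no
V(D1) = -t^-4 + t^-3 + t^-1  (w -4, c 12, <D> = A^-8 + 1 - A^4)
D2 (bracket A^-10 - 2A^-6 + 3A^-2 - 3A^2 + 4A^6 - 3A^10 + 2A^14 - A^18; 14 crossings at w = -2): V = -t^-6 + 2t^-5 - 3t^-4 + 4t^-3 - 3t^-2 + 3t^-1 - 2 + t
why: V(t) takes 2 values over 2 diagrams, fixing the grouping


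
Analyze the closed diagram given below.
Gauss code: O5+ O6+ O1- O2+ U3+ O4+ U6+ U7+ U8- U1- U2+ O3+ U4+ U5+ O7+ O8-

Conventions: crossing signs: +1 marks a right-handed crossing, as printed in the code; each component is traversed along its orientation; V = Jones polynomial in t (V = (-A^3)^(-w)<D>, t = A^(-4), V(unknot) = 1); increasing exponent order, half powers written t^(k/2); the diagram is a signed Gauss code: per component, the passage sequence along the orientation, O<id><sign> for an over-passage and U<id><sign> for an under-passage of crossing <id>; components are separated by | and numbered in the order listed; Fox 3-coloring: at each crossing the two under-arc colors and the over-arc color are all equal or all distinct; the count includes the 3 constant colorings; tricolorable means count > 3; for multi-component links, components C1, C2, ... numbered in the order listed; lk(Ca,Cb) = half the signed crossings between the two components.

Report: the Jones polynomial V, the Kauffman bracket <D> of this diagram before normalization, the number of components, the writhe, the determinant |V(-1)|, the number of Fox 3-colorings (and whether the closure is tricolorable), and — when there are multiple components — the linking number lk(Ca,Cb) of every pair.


Jones polynomial: V(t) = t + t^3 - t^4
<D> = -A^-4 + 1 + A^8; writhe +4
components 1, writhe +4 (8 crossings)
3-colorings: 9 of 3^8, det 3 — tricolorable
note: the span of V is 3, forcing >= 3 crossings in any diagram


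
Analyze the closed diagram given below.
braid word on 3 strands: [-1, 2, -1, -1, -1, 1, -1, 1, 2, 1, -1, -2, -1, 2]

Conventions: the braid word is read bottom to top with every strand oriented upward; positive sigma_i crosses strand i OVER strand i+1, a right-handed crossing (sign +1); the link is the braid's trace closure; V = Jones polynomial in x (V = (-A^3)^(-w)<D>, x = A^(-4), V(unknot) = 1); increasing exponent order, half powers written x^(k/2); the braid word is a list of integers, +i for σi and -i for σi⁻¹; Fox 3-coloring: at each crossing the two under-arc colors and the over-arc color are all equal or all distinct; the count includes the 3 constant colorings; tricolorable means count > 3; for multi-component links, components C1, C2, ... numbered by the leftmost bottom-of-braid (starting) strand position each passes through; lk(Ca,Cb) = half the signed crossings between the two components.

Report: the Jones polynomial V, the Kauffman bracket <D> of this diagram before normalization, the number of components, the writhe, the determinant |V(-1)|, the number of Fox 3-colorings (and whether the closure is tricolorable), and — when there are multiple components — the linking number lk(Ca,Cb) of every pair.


V = x^-5 - 2x^-4 + 2x^-3 - 2x^-2 + 2x^-1 - 1 + x
<D> = A^-10 - A^-6 + 2A^-2 - 2A^2 + 2A^6 - 2A^10 + A^14 (w = -2)
1 component over 14 crossings, w = -2
3 Fox colorings among 3^14, |V(-1)| = 11: not tricolorable
why: det 11 = |V(-1)|; not divisible by 3, so not tricolorable


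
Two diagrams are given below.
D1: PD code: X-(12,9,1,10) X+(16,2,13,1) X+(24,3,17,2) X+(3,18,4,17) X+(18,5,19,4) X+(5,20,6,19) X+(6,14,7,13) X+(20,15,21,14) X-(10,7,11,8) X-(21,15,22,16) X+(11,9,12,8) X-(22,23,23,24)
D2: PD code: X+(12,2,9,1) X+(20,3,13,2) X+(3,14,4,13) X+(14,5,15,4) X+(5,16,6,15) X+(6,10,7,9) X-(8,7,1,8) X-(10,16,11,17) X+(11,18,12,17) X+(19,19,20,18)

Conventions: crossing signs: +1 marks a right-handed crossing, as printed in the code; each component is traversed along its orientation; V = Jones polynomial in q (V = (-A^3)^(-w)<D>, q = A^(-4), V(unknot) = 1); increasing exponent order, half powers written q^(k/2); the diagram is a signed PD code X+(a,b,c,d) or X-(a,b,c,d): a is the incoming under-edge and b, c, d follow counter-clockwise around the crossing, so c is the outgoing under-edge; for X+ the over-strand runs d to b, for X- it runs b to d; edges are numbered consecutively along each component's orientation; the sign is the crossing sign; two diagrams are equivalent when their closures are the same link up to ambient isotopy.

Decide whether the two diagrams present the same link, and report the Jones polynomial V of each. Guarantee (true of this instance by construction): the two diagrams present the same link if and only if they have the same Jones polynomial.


equivalent: yes
V(D1) = q^2 + 2q^4 - q^5 + 2q^6 - q^7 + q^8  (w +4, c 12, <D> = A^-20 - A^-16 + 2A^-12 - A^-8 + 2A^-4 + A^4)
D2 (bracket A^-14 - A^-10 + 2A^-6 - A^-2 + 2A^2 + A^10; 10 crossings at w = +6): V = q^2 + 2q^4 - q^5 + 2q^6 - q^7 + q^8
why: one V(q) for all 2 diagrams — one class (guaranteed)


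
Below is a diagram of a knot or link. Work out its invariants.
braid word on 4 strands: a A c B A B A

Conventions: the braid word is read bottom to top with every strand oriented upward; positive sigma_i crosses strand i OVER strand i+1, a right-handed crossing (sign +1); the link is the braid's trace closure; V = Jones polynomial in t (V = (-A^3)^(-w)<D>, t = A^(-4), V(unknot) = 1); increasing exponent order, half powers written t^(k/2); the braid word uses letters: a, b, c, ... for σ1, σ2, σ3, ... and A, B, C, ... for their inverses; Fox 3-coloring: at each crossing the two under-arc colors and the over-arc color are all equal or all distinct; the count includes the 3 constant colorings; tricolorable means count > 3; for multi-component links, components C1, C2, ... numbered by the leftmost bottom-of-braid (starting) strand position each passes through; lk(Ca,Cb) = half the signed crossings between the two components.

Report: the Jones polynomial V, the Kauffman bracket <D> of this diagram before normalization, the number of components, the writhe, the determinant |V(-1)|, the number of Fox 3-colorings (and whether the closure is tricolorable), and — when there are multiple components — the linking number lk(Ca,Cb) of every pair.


V(t) = -t^-4 + t^-3 + t^-1
bracket: -A^-5 - A^3 + A^7, w = -3
1 component, writhe -3, over 7 crossings
det 3, colorings 9 of 3^7 — tricolorable
observation: |V(-1)| = 3: so tricolorable, since 3 divides 3


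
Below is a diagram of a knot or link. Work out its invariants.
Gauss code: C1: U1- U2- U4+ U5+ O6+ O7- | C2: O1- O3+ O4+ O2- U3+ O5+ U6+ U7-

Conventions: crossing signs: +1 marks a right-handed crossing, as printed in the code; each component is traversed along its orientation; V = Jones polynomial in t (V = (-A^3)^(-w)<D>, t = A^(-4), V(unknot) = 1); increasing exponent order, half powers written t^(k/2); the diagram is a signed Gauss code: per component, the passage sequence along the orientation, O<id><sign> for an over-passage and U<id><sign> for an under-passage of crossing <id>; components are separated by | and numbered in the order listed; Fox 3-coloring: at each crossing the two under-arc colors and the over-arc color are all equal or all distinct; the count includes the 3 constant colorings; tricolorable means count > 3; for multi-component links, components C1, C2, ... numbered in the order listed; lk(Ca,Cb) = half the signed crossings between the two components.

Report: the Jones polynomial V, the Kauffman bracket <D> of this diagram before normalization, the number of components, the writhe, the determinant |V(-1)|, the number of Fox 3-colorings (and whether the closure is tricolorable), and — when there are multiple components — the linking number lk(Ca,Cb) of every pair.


V = -t^(-1/2) - t^(1/2)
<D> = A + A^5 (w = +1)
2 components over 7 crossings, w = +1
lk(C1,C2): 0
9 Fox colorings among 3^7, |V(-1)| = 0: tricolorable
why: w = +1 (over 7 crossings) is diagram-only; (-A^3)^(-1) removes it from V


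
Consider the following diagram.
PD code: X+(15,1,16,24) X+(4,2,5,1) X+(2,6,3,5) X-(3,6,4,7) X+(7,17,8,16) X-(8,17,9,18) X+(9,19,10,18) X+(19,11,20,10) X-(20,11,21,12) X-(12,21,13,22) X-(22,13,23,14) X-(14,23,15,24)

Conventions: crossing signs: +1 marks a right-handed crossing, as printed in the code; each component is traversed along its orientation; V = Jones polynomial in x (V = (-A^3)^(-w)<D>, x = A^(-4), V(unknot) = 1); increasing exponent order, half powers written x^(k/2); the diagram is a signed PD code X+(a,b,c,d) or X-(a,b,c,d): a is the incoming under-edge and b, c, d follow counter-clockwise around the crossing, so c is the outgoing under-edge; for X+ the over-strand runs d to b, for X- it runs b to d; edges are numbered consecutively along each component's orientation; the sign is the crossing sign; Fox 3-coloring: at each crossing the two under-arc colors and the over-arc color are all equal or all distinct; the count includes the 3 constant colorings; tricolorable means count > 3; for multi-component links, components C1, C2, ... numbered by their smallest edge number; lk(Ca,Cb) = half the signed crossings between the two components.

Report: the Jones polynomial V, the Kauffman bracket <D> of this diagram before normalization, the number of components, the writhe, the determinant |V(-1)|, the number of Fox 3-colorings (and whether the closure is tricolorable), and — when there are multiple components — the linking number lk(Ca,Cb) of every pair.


V = 1
<D> = 1 (w = 0)
1 component over 12 crossings, w = 0
3 Fox colorings among 3^12, |V(-1)| = 1: not tricolorable
why: det 1 = |V(-1)|; not divisible by 3, so not tricolorable


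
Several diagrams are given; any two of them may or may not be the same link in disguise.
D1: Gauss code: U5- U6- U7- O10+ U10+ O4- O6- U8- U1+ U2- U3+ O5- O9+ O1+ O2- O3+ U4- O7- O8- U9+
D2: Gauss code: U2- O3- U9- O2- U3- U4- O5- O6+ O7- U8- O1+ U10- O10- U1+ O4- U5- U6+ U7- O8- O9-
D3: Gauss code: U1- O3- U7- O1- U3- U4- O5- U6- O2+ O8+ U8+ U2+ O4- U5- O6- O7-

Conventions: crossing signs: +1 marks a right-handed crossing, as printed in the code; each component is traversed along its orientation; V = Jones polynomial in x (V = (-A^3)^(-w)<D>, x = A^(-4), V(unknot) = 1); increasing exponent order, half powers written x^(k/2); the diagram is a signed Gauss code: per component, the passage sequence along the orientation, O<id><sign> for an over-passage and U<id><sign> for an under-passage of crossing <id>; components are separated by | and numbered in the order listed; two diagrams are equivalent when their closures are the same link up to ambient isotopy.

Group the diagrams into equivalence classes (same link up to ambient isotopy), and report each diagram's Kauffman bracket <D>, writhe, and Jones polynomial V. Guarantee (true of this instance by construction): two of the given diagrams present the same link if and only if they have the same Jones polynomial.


grouping into links: {D1} | {D2, D3}
V(D1) = -x^-4 + x^-3 + x^-1  (w -2, c 10, <D> = A^-2 + A^6 - A^10)
V(D2) = x^-8 - 2x^-7 + x^-6 - 2x^-5 + 2x^-4 + x^-2  (w -6, c 10, <D> = A^-10 + 2A^-2 - 2A^2 + A^6 - 2A^10 + A^14)
V(D3) = x^-8 - 2x^-7 + x^-6 - 2x^-5 + 2x^-4 + x^-2  [8 crossings, <D> = A^-4 + 2A^4 - 2A^8 + A^12 - 2A^16 + A^20, w = -4]
why: comparing 3 Jones polynomials yields 2 groups


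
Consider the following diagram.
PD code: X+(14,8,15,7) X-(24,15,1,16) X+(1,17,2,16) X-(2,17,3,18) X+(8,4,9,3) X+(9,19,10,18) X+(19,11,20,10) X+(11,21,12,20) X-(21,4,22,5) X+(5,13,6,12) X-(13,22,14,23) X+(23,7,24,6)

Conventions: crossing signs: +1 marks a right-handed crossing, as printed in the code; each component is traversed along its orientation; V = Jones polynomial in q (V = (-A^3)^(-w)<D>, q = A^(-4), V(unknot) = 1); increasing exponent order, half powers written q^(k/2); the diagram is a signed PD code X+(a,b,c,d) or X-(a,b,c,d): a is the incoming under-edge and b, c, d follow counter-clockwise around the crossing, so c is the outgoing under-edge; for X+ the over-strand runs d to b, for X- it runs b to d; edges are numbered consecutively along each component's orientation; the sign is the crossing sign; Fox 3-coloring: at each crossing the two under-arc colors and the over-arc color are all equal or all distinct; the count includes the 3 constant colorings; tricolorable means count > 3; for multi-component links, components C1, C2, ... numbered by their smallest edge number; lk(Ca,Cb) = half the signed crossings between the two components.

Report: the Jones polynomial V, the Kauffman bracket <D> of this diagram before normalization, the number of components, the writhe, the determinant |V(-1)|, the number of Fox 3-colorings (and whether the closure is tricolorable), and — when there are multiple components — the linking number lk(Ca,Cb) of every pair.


Jones polynomial: V(q) = -1 + 3q - 3q^2 + 5q^3 - 5q^4 + 4q^5 - 3q^6 + 2q^7 - q^8
<D> = -A^-20 + 2A^-16 - 3A^-12 + 4A^-8 - 5A^-4 + 5 - 3A^4 + 3A^8 - A^12; writhe +4
components 1, writhe +4 (12 crossings)
3-colorings: 9 of 3^12, det 27 — tricolorable
note: V spans 8 powers of q: at least 8 crossings in any diagram


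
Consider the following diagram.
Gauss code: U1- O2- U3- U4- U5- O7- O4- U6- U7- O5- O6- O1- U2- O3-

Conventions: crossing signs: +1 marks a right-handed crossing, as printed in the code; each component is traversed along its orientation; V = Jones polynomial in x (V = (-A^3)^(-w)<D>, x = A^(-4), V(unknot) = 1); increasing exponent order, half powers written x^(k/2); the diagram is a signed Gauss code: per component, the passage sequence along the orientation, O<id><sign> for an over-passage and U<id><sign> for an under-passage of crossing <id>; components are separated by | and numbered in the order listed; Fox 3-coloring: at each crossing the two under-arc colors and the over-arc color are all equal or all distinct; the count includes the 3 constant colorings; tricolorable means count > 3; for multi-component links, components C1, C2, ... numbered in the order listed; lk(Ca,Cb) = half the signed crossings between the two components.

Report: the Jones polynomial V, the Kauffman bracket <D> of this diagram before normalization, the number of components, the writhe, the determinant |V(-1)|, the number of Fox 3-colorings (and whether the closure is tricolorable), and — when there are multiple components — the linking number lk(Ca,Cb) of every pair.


V(x) = x^-8 - 2x^-7 + x^-6 - 2x^-5 + 2x^-4 + x^-2
bracket: -A^-13 - 2A^-5 + 2A^-1 - A^3 + 2A^7 - A^11, w = -7
1 component, writhe -7, over 7 crossings
det 9, colorings 27 of 3^7 — tricolorable
observation: V spans 6 powers of x: at least 6 crossings in any diagram


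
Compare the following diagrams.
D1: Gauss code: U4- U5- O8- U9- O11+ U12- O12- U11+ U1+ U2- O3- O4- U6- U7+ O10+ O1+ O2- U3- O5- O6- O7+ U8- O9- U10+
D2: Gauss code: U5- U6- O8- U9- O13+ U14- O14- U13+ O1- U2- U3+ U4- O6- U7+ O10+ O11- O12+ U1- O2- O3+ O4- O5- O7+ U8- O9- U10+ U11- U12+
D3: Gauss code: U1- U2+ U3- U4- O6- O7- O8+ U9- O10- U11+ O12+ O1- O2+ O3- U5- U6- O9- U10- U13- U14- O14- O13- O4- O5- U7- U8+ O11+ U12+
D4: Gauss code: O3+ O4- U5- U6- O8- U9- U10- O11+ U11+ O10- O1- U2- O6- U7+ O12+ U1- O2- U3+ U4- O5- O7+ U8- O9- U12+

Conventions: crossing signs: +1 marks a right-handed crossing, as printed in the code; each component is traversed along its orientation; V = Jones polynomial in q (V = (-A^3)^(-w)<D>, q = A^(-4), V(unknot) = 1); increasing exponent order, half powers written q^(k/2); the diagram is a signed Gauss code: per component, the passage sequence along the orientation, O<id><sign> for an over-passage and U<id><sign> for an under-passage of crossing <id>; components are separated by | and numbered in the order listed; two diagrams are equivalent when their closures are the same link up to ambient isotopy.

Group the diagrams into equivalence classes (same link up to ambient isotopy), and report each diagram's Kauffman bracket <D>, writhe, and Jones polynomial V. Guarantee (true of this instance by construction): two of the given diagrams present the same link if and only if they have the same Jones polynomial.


grouping into links: {D1, D2, D3, D4}
V(D1) = -q^-4 + q^-3 + q^-1  (w -4, c 12, <D> = A^-8 + 1 - A^4)
D2 (bracket A^-8 + 1 - A^4; 14 crossings at w = -4): V = -q^-4 + q^-3 + q^-1
V(D3) = -q^-4 + q^-3 + q^-1  (w -6, c 14, <D> = A^-14 + A^-6 - A^-2)
D4 (bracket A^-8 + 1 - A^4; 12 crossings at w = -4): V = -q^-4 + q^-3 + q^-1
key observation: all 4 diagrams share one V(q), hence one class


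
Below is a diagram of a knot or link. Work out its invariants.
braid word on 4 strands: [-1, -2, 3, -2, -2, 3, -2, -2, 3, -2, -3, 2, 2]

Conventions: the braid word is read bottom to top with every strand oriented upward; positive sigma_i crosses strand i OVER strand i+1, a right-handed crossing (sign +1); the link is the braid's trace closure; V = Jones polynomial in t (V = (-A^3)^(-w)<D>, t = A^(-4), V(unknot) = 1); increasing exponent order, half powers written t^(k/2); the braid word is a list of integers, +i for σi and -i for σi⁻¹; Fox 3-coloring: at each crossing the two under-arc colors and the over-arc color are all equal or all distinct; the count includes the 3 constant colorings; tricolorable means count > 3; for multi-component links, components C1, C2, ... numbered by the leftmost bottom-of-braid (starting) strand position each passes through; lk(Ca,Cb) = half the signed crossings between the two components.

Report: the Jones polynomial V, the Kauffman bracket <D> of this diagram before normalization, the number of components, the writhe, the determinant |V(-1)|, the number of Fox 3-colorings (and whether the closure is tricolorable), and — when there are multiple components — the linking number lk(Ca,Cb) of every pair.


Jones polynomial: V(t) = -t^-6 + 2t^-5 - 4t^-4 + 5t^-3 - 4t^-2 + 5t^-1 - 3 + 2t - t^2
<D> = A^-17 - 2A^-13 + 3A^-9 - 5A^-5 + 4A^-1 - 5A^3 + 4A^7 - 2A^11 + A^15; writhe -3
components 1, writhe -3 (13 crossings)
3-colorings: 9 of 3^13, det 27 — tricolorable
note: det 27 = |V(-1)|; divisible by 3, so tricolorable


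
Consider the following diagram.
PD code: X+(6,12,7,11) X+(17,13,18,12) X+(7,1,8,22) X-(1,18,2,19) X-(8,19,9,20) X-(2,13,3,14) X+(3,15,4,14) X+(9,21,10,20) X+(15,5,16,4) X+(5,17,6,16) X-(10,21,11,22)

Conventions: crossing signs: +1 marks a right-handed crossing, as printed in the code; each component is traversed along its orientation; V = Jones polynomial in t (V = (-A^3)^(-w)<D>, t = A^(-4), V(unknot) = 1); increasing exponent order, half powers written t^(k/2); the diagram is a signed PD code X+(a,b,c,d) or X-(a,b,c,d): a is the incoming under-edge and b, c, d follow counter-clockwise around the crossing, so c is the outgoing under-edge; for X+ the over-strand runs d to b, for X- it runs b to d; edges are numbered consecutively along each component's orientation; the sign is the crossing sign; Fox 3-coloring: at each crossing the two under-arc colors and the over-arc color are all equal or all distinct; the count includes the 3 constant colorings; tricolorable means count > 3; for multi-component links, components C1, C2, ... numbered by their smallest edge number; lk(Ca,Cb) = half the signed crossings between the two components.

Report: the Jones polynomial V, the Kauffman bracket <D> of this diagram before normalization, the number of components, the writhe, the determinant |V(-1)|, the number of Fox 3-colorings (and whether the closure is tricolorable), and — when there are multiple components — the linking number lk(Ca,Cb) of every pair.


V(t) = t + t^3 - t^4
bracket: A^-7 - A^-3 - A^5, w = +3
1 component, writhe +3, over 11 crossings
det 3, colorings 9 of 3^11 — tricolorable
observation: w = +3 (over 11 crossings) is diagram-only; (-A^3)^(-3) removes it from V


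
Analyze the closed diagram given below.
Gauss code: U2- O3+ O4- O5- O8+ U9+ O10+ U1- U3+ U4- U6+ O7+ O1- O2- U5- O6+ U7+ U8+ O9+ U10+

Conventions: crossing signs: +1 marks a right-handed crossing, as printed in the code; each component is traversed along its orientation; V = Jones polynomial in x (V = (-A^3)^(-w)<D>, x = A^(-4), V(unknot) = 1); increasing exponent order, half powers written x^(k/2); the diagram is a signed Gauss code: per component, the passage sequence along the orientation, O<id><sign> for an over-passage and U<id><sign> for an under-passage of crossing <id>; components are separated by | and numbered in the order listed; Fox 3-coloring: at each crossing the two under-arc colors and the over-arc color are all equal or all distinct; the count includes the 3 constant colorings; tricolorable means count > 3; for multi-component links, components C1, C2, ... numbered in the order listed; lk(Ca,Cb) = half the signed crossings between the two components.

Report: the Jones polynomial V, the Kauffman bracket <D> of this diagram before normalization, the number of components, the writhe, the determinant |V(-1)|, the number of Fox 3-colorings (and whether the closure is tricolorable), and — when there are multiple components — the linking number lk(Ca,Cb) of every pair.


V = x^-1 - 1 + 2x - 2x^2 + 2x^3 - 2x^4 + x^5
<D> = A^-14 - 2A^-10 + 2A^-6 - 2A^-2 + 2A^2 - A^6 + A^10 (w = +2)
1 component over 10 crossings, w = +2
3 Fox colorings among 3^10, |V(-1)| = 11: not tricolorable
why: w = +2 shifts under R1 moves; the (-A^3)^(-2) factor cancels that in V


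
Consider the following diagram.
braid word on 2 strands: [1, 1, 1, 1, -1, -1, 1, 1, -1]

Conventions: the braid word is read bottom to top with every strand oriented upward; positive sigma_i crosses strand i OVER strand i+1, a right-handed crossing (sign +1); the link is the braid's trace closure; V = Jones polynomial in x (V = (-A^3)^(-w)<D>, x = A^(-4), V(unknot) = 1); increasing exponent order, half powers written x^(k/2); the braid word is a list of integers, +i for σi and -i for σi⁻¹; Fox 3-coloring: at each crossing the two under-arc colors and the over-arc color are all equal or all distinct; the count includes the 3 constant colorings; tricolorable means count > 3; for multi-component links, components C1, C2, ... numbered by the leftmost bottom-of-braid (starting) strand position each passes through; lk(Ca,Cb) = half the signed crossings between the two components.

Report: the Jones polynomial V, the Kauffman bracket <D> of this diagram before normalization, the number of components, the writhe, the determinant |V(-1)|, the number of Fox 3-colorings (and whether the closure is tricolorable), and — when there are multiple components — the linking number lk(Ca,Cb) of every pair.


V(x) = x + x^3 - x^4
bracket: A^-7 - A^-3 - A^5, w = +3
1 component, writhe +3, over 9 crossings
det 3, colorings 9 of 3^9 — tricolorable
observation: w = +3 shifts under R1 moves; the (-A^3)^(-3) factor cancels that in V


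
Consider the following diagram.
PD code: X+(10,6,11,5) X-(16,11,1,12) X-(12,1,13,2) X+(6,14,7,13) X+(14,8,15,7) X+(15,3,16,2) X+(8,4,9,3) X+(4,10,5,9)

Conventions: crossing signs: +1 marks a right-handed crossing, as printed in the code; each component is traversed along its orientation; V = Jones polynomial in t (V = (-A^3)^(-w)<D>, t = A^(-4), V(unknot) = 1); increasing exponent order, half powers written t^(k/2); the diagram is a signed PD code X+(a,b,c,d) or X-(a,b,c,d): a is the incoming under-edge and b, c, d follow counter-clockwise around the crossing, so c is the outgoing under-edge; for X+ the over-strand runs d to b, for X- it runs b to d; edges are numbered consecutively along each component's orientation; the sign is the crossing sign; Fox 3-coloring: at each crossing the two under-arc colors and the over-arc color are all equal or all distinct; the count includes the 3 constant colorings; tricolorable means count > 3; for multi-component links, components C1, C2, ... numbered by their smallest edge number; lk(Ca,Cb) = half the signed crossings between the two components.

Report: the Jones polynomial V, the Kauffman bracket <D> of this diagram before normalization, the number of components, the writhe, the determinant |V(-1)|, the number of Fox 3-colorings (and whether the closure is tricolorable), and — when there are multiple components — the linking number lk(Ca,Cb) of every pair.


V = t - t^2 + 2t^3 - t^4 + t^5 - t^6
<D> = -A^-12 + A^-8 - A^-4 + 2 - A^4 + A^8 (w = +4)
1 component over 8 crossings, w = +4
3 Fox colorings among 3^8, |V(-1)| = 7: not tricolorable
why: w = +4 shifts under R1 moves; the (-A^3)^(-4) factor cancels that in V


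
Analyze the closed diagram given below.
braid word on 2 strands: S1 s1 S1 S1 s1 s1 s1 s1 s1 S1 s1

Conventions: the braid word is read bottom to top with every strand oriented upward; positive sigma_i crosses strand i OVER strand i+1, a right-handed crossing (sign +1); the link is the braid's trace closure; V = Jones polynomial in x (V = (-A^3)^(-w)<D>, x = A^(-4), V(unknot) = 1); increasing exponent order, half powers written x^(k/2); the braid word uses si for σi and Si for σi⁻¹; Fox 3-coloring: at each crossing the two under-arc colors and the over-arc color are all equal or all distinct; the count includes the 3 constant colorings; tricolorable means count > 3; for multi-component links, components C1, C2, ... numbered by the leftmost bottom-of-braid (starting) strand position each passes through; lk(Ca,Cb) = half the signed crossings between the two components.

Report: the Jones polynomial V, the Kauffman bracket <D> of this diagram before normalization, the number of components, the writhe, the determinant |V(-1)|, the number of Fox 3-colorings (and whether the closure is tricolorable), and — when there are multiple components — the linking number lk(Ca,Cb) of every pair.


Jones polynomial: V(x) = x + x^3 - x^4
<D> = A^-7 - A^-3 - A^5; writhe +3
components 1, writhe +3 (11 crossings)
3-colorings: 9 of 3^11, det 3 — tricolorable
note: inverse pairs cancel, leaving σ1 σ1 σ1


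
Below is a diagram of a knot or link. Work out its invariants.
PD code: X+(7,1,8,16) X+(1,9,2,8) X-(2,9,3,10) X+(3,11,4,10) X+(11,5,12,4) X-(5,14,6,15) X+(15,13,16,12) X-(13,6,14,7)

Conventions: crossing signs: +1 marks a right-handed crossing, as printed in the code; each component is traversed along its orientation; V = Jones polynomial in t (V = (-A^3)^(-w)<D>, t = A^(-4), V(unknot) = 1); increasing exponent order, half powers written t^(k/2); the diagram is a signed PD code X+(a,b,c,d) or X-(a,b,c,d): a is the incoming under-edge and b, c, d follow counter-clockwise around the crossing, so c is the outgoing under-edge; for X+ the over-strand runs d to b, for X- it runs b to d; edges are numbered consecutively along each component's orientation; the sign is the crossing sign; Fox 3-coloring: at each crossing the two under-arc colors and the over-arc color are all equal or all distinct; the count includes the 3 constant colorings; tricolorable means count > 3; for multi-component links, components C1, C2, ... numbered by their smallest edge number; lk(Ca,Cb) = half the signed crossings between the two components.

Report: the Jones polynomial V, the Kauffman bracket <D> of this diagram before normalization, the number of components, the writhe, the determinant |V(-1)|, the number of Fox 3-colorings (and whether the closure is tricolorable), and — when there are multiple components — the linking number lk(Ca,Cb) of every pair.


V = t^-1 - 1 + 2t - 2t^2 + 2t^3 - 2t^4 + t^5
<D> = A^-14 - 2A^-10 + 2A^-6 - 2A^-2 + 2A^2 - A^6 + A^10 (w = +2)
1 component over 8 crossings, w = +2
3 Fox colorings among 3^8, |V(-1)| = 11: not tricolorable
why: w = +2 shifts under R1 moves; the (-A^3)^(-2) factor cancels that in V


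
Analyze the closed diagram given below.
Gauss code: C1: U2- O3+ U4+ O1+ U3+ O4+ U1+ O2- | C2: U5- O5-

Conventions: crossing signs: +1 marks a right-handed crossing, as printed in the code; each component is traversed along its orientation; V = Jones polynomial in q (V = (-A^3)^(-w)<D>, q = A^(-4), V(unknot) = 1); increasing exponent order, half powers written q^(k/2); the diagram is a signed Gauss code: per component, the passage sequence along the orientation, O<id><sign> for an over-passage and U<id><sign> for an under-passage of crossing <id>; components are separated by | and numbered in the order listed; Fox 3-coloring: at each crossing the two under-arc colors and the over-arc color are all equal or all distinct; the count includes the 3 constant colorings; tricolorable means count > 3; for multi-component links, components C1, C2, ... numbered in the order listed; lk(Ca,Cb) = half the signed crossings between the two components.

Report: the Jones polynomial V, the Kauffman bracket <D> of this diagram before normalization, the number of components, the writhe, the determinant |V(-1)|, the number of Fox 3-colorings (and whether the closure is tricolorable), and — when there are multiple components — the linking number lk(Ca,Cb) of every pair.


V = -q^(1/2) - q^(3/2) - q^(5/2) + q^(9/2)
<D> = -A^-15 + A^-7 + A^-3 + A (w = +1)
2 components over 5 crossings, w = +1
lk(C1,C2): 0
27 Fox colorings among 3^5, |V(-1)| = 0: tricolorable
why: every pair of the 2 components has lk = 0


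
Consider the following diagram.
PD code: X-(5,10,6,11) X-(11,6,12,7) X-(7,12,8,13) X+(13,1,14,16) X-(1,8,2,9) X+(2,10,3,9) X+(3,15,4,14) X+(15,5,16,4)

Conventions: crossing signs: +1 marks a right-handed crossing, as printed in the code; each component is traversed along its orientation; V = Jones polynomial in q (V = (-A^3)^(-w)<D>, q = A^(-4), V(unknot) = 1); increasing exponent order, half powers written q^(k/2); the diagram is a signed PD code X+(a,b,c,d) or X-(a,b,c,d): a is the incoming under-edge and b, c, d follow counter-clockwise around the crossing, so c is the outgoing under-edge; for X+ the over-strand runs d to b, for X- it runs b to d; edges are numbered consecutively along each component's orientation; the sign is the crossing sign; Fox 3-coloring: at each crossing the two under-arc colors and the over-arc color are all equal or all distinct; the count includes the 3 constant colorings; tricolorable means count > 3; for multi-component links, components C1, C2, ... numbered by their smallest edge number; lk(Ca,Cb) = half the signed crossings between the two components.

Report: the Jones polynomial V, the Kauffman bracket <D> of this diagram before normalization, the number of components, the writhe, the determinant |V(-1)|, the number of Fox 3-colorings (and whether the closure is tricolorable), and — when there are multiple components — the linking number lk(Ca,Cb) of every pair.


Jones polynomial: V(q) = -q^-3 + q^-2 - q^-1 + 3 - q + q^2 - q^3
<D> = -A^-12 + A^-8 - A^-4 + 3 - A^4 + A^8 - A^12; writhe 0
components 1, writhe 0 (8 crossings)
3-colorings: 27 of 3^8, det 9 — tricolorable
note: the span of V is 6, forcing >= 6 crossings in any diagram


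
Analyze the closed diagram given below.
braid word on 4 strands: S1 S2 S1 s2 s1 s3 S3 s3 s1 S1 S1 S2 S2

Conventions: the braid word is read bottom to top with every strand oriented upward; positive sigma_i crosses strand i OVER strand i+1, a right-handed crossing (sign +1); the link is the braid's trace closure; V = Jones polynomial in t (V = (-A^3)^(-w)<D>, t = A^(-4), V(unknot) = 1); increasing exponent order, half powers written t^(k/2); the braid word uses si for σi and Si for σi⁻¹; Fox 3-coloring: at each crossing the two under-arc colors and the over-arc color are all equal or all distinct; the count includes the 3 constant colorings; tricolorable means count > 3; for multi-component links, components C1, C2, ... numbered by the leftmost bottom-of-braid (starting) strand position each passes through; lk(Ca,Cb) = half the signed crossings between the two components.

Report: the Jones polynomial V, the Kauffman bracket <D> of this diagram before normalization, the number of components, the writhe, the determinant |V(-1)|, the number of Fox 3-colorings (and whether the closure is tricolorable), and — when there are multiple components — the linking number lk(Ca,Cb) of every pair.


V = -t^-4 + t^-3 + t^-1
<D> = -A^-5 - A^3 + A^7 (w = -3)
1 component over 13 crossings, w = -3
9 Fox colorings among 3^13, |V(-1)| = 3: tricolorable
why: free reduction leaves σ1⁻¹ σ2⁻¹ σ1⁻¹ σ2 σ1 σ3 σ1⁻¹ σ2⁻¹ σ2⁻¹ of the original 13 letters
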